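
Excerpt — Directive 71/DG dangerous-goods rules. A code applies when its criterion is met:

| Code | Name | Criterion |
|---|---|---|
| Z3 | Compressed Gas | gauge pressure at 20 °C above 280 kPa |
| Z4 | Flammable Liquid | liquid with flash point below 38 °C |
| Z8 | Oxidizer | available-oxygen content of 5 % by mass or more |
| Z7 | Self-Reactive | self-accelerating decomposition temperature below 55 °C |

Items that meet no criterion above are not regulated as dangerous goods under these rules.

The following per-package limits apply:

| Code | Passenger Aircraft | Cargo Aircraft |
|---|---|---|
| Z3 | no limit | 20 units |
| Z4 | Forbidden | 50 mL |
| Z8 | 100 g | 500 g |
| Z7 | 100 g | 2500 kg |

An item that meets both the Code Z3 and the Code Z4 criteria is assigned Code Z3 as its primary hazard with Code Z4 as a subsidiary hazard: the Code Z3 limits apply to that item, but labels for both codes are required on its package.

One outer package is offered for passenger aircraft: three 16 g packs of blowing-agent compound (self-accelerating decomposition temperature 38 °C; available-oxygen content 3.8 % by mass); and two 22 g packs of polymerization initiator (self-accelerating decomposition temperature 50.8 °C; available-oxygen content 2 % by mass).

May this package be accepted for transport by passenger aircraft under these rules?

The blowing-agent compound has self-accelerating decomposition temperature 38 °C, which is < 55 °C, so it is Code Z7 (Self-Reactive).
Polymerization initiator: self-accelerating decomposition temperature 50.8 °C < 55 °C → Code Z7 (Self-Reactive).
Total Code Z7: (three 16 g packs = 48 g) + (two 22 g packs = 44 g) = 92 g.
92 g ≤ 100 g (passenger aircraft limit, Code Z7) — within limit.

Yes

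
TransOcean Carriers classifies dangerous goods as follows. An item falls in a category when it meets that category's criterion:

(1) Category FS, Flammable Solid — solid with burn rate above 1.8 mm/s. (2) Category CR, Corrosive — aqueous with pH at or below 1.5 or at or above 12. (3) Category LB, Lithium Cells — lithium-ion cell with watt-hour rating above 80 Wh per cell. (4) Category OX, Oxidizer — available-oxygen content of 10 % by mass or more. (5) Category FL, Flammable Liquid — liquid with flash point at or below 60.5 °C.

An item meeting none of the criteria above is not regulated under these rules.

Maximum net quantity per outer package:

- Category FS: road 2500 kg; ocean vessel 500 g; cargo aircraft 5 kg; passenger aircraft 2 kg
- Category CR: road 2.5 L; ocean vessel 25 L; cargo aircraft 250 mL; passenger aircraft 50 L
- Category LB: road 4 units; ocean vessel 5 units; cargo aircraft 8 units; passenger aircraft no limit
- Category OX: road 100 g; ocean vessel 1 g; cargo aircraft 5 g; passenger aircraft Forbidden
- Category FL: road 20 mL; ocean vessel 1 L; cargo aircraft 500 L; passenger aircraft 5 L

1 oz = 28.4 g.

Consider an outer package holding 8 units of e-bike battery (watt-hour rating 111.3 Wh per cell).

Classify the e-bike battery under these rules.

Watt-hour rating 111.3 Wh per cell meets the Category LB criterion (Lithium Cells), so the e-bike battery is Category LB.

Category LB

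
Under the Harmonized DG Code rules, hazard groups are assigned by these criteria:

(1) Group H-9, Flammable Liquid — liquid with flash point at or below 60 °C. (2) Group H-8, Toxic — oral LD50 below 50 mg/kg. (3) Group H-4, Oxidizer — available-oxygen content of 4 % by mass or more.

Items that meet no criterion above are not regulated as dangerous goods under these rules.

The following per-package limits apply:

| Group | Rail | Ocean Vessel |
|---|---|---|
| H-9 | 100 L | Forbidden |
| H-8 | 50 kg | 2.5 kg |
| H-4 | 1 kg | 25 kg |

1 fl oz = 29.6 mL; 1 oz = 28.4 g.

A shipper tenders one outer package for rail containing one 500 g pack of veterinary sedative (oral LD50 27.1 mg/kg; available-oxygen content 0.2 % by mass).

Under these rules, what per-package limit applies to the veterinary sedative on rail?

50 kg

With oral LD50 27.1 mg/kg (< 50 mg/kg), the veterinary sedative falls in Group H-8.
The rail limit for Group H-8 is 50 kg.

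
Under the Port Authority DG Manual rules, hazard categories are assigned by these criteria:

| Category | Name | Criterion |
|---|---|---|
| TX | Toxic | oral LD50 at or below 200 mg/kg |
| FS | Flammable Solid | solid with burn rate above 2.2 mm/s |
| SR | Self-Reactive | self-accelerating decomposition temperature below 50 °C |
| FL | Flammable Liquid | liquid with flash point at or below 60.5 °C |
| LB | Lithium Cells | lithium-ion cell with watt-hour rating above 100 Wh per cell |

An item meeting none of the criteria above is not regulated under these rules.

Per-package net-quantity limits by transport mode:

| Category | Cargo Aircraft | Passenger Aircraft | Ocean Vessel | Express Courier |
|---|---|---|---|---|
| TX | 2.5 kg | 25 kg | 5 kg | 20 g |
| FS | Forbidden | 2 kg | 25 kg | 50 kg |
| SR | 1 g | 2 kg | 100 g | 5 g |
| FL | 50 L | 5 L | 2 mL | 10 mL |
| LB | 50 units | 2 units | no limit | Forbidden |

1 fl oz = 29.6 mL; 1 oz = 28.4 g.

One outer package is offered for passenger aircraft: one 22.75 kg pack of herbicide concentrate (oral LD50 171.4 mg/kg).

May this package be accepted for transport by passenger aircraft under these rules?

With oral LD50 171.4 mg/kg (≤ 200 mg/kg), the herbicide concentrate falls in Category TX.
Category TX quantity: 22.75 kg.
22.75 kg ≤ 25 kg (passenger aircraft limit, Category TX) — within limit.

Yes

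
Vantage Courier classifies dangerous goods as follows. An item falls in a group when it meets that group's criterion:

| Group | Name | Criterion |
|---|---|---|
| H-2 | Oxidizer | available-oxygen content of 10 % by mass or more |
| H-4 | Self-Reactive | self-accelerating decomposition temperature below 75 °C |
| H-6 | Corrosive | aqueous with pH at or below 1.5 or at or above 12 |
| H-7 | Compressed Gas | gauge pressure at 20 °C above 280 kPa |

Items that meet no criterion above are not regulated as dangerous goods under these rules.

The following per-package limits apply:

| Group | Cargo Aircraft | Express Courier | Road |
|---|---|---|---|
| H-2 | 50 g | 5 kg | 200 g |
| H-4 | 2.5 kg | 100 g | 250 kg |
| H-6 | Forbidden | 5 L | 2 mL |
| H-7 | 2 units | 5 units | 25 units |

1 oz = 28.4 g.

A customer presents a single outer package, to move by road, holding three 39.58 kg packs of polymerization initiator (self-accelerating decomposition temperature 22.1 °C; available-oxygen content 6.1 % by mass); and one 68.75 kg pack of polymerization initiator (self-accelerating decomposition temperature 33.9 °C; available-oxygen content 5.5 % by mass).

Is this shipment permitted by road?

Yes

The polymerization initiator has self-accelerating decomposition temperature 22.1 °C, which is < 75 °C, so it is Group H-4 (Self-Reactive).
With self-accelerating decomposition temperature 33.9 °C (< 75 °C), the polymerization initiator falls in Group H-4.
Total Group H-4: (three 39.58 kg packs = 118.74 kg) + 68.75 kg = 187.49 kg.
That is within the Group H-4 road limit of 250 kg.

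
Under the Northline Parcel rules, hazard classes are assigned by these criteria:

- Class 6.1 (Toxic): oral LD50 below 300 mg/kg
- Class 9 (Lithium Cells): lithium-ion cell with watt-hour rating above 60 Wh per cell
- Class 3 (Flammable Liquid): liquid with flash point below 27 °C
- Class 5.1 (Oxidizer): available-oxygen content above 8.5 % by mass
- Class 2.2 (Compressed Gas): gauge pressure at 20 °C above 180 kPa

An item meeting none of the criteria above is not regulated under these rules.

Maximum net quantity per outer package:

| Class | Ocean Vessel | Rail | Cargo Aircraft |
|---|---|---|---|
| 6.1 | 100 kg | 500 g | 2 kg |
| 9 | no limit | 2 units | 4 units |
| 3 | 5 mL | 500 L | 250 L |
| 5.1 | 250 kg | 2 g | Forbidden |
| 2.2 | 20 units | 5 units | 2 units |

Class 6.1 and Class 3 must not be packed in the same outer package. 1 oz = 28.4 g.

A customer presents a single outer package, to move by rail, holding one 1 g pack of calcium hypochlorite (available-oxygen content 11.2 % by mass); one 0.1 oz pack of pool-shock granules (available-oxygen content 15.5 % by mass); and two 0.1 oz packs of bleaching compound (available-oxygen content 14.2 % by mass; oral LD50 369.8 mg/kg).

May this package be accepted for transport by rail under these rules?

No

Calcium hypochlorite: available-oxygen content 11.2 % by mass > 8.5 % by mass → Class 5.1 (Oxidizer).
With available-oxygen content 15.5 % by mass (> 8.5 % by mass), the pool-shock granules fall in Class 5.1.
Available-oxygen content 14.2 % by mass meets the Class 5.1 criterion (Oxidizer), so the bleaching compound is Class 5.1.
Total Class 5.1: 1 g + (one 0.1 oz pack = 2.84 g) + (two 0.1 oz packs = 5.68 g) = 9.52 g.
9.52 g exceeds the rail limit of 2 g for Class 5.1.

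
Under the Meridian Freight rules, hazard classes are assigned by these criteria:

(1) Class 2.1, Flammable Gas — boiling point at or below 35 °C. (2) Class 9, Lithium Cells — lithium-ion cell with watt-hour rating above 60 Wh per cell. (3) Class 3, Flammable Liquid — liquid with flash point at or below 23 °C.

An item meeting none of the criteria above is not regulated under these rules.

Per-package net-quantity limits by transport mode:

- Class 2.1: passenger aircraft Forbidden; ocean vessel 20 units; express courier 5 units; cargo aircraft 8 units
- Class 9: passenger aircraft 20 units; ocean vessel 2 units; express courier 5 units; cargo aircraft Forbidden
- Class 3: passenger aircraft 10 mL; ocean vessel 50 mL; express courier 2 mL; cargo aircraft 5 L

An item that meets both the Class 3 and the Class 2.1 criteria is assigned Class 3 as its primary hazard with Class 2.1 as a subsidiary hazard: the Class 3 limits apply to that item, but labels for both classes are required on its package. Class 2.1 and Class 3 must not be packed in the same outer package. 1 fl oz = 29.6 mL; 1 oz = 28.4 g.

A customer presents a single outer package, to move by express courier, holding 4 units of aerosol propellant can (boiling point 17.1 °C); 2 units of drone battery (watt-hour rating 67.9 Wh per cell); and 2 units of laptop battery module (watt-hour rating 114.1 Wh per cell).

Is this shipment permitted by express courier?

Yes

Boiling point 17.1 °C meets the Class 2.1 criterion (Flammable Gas), so the aerosol propellant can is Class 2.1.
The drone battery has watt-hour rating 67.9 Wh per cell, which is > 60 Wh per cell, so it is Class 9 (Lithium Cells).
The laptop battery module has watt-hour rating 114.1 Wh per cell, which is > 60 Wh per cell, so it is Class 9 (Lithium Cells).
Class 2.1 quantity: 4 units.
That is within the Class 2.1 express courier limit of 5 units.
Class 9 net quantity: 2 units + 2 units = 4 units.
That is within the Class 9 express courier limit of 5 units.
The segregation rule (Class 2.1 with Class 3) does not apply to Class 2.1 with Class 9.
Every hazard class is within its express courier limit and no segregation rule is violated.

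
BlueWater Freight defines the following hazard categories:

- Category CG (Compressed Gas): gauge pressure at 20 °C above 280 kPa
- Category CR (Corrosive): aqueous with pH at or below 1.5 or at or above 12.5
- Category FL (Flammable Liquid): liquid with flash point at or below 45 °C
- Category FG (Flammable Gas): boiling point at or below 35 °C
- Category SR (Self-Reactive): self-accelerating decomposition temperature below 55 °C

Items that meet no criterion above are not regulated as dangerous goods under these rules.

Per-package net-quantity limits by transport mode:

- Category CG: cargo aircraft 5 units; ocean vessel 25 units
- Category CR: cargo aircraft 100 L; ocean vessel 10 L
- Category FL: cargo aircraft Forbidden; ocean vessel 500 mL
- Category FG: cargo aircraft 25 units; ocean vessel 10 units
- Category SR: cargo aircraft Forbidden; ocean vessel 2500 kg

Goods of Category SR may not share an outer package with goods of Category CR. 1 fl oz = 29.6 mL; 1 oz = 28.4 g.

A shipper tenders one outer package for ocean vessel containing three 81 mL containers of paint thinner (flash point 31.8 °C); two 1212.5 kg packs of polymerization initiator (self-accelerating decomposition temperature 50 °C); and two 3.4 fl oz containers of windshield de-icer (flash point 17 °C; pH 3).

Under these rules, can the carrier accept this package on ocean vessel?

Flash point 31.8 °C meets the Category FL criterion (Flammable Liquid), so the paint thinner is Category FL.
Polymerization initiator: self-accelerating decomposition temperature 50 °C < 55 °C → Category SR (Self-Reactive).
With flash point 17 °C (≤ 45 °C), the windshield de-icer falls in Category FL.
Category SR quantity: two 1212.5 kg packs = 2425 kg.
2425 kg is within the ocean vessel limit of 2500 kg for Category SR.
Total Category FL: (three 81 mL containers = 243 mL) + (two 3.4 fl oz containers = 201.28 mL) = 444.28 mL.
That is within the Category FL ocean vessel limit of 500 mL.
The segregation rule (Category SR with Category CR) does not apply to Category SR with Category FL.
Every hazard category is within its ocean vessel limit and no segregation rule is violated.

Yes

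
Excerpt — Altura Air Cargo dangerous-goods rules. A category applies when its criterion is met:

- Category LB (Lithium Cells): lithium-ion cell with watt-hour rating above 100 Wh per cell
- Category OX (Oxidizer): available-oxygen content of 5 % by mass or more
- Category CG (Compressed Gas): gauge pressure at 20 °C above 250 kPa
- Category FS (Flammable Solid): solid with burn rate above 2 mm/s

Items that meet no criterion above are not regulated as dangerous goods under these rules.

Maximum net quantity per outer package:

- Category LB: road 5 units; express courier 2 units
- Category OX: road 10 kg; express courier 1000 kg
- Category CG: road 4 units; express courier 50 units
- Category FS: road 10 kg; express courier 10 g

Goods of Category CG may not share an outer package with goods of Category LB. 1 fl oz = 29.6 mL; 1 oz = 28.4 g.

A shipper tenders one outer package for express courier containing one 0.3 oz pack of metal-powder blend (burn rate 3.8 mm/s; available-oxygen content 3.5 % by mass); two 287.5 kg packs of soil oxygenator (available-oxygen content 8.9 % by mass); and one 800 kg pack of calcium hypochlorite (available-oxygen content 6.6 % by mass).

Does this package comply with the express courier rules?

Burn rate 3.8 mm/s meets the Category FS criterion (Flammable Solid), so the metal-powder blend is Category FS.
With available-oxygen content 8.9 % by mass (≥ 5 % by mass), the soil oxygenator falls in Category OX.
Calcium hypochlorite: available-oxygen content 6.6 % by mass ≥ 5 % by mass → Category OX (Oxidizer).
Category OX net quantity: (two 287.5 kg packs = 575 kg) + 800 kg = 1375 kg.
That exceeds the Category OX express courier limit of 1000 kg.
Category FS quantity: one 0.3 oz pack = 8.52 g.
8.52 g ≤ 10 g (express courier limit, Category FS) — within limit.
The segregation rule (Category CG with Category LB) does not apply to Category OX with Category FS.

No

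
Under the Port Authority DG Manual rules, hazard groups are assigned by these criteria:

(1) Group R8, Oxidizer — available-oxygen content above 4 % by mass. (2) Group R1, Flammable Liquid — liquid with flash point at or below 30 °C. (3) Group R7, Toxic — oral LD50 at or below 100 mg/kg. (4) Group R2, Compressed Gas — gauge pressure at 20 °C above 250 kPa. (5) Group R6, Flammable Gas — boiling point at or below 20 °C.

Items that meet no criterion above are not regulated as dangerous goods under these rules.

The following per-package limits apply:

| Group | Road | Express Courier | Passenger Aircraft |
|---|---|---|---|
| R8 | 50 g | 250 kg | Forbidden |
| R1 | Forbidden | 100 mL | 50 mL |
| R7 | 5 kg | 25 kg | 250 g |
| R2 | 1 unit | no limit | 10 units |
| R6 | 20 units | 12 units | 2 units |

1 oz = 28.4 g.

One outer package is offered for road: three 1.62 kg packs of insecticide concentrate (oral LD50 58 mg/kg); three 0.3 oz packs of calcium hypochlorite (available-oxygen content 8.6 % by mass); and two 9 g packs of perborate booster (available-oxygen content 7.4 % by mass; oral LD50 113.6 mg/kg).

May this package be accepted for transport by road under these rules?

Oral LD50 58 mg/kg meets the Group R7 criterion (Toxic), so the insecticide concentrate is Group R7.
Available-oxygen content 8.6 % by mass meets the Group R8 criterion (Oxidizer), so the calcium hypochlorite is Group R8.
Available-oxygen content 7.4 % by mass meets the Group R8 criterion (Oxidizer), so the perborate booster is Group R8.
Total Group R8: (three 0.3 oz packs = 25.56 g) + (two 9 g packs = 18 g) = 43.56 g.
That is within the Group R8 road limit of 50 g.
Group R7 quantity: three 1.62 kg packs = 4.86 kg.
4.86 kg is within the road limit of 5 kg for Group R7.
Every hazard group is within its road limit and no segregation rule is violated.

Yes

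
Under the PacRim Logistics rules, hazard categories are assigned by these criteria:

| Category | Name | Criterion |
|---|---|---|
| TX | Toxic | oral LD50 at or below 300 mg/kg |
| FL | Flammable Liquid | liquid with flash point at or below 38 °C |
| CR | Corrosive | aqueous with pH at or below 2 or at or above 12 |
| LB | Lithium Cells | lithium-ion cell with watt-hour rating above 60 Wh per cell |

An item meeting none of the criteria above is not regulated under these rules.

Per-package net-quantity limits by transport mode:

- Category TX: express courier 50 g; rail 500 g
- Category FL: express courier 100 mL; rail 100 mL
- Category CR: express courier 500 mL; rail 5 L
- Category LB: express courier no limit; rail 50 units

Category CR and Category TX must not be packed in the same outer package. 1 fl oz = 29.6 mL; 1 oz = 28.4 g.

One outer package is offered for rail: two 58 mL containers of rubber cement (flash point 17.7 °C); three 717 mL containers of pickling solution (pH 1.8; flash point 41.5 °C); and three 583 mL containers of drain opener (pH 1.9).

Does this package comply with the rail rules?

No

With flash point 17.7 °C (≤ 38 °C), the rubber cement falls in Category FL.
pH 1.8 meets the Category CR criterion (Corrosive), so the pickling solution is Category CR.
The drain opener has pH 1.9, which is ≤ 2, so it is Category CR (Corrosive).
Total Category CR: (three 717 mL containers = 2.151 L) + (three 583 mL containers = 1.749 L) = 3.9 L.
That is within the Category CR rail limit of 5 L.
Category FL quantity: two 58 mL containers = 116 mL.
That exceeds the Category FL rail limit of 100 mL.
The segregation rule (Category CR with Category TX) does not apply to Category CR with Category FL.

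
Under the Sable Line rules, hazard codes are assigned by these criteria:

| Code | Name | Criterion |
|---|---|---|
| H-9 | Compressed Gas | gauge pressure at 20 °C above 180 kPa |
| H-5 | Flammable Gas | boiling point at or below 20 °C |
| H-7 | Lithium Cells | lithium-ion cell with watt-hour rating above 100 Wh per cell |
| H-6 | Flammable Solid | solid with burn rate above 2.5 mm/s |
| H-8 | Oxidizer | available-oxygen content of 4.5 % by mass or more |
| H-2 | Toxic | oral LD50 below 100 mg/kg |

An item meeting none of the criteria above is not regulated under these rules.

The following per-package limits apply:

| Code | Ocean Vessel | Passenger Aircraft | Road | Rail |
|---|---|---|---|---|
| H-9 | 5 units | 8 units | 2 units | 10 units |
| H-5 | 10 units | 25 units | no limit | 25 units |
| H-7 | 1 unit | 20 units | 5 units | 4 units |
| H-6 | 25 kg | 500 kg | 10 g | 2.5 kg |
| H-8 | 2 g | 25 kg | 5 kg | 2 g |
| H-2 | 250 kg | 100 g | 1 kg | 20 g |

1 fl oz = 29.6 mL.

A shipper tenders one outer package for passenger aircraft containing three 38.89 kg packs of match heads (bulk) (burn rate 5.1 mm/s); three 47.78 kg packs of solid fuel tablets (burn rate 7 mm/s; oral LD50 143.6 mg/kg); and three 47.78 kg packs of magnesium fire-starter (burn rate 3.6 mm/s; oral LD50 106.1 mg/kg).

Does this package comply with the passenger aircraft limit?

Match heads (bulk): burn rate 5.1 mm/s > 2.5 mm/s → Code H-6 (Flammable Solid).
With burn rate 7 mm/s (> 2.5 mm/s), the solid fuel tablets fall in Code H-6.
With burn rate 3.6 mm/s (> 2.5 mm/s), the magnesium fire-starter falls in Code H-6.
Total Code H-6: (three 38.89 kg packs = 116.67 kg) + (three 47.78 kg packs = 143.34 kg) + (three 47.78 kg packs = 143.34 kg) = 403.35 kg.
403.35 kg is within the passenger aircraft limit of 500 kg for Code H-6.

Yes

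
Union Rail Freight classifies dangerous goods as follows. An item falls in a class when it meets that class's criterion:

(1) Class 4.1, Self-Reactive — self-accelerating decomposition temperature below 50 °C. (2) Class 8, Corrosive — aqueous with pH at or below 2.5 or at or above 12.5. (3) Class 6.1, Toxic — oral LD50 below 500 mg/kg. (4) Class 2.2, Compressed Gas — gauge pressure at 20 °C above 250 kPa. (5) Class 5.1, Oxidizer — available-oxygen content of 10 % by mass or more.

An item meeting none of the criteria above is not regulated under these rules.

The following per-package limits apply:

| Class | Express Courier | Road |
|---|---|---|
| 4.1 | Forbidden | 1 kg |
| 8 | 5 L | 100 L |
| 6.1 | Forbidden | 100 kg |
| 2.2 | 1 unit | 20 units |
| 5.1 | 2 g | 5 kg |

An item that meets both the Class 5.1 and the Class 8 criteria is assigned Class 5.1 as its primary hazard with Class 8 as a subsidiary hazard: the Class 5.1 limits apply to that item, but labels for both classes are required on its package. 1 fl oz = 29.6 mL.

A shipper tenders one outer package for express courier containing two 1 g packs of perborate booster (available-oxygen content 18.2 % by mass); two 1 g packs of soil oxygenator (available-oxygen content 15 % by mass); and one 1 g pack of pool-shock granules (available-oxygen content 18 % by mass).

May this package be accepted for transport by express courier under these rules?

No

Available-oxygen content 18.2 % by mass meets the Class 5.1 criterion (Oxidizer), so the perborate booster is Class 5.1.
The soil oxygenator has available-oxygen content 15 % by mass, which is ≥ 10 % by mass, so it is Class 5.1 (Oxidizer).
The pool-shock granules have available-oxygen content 18 % by mass, which is ≥ 10 % by mass, so they are Class 5.1 (Oxidizer).
Total Class 5.1: (two 1 g packs = 2 g) + (two 1 g packs = 2 g) + 1 g = 5 g.
That exceeds the Class 5.1 express courier limit of 2 g.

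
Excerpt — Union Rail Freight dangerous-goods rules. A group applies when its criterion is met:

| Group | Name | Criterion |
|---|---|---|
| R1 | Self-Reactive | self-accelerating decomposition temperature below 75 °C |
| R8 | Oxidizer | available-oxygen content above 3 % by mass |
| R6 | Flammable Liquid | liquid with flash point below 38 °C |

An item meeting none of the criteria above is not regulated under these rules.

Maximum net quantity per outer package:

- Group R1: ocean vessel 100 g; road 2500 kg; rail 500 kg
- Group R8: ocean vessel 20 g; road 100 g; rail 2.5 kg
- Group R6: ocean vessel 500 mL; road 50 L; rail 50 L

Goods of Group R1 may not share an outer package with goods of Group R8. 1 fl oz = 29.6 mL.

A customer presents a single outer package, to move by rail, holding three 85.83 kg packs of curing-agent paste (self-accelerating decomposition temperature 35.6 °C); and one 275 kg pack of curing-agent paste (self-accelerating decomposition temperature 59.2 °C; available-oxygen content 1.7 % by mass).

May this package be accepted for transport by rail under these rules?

No

With self-accelerating decomposition temperature 35.6 °C (< 75 °C), the curing-agent paste falls in Group R1.
The curing-agent paste has self-accelerating decomposition temperature 59.2 °C, which is < 75 °C, so it is Group R1 (Self-Reactive).
Total Group R1: (three 85.83 kg packs = 257.49 kg) + 275 kg = 532.49 kg.
532.49 kg > 500 kg (rail limit, Group R1) — over the limit.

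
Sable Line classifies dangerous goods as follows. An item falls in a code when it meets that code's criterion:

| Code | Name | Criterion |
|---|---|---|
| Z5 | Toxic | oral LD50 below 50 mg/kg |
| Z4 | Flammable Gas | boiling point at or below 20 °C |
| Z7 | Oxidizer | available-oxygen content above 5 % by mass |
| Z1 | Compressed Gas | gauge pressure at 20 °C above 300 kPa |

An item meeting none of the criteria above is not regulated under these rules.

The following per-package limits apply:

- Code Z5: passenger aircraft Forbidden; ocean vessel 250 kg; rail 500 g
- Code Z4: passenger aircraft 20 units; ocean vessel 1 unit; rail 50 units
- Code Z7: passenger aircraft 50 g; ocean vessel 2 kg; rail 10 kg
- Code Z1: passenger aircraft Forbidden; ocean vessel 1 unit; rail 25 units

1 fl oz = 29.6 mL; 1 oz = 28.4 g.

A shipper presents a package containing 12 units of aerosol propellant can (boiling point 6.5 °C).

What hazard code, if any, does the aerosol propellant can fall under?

The aerosol propellant can has boiling point 6.5 °C, which is ≤ 20 °C, so it is Code Z4 (Flammable Gas).

Code Z4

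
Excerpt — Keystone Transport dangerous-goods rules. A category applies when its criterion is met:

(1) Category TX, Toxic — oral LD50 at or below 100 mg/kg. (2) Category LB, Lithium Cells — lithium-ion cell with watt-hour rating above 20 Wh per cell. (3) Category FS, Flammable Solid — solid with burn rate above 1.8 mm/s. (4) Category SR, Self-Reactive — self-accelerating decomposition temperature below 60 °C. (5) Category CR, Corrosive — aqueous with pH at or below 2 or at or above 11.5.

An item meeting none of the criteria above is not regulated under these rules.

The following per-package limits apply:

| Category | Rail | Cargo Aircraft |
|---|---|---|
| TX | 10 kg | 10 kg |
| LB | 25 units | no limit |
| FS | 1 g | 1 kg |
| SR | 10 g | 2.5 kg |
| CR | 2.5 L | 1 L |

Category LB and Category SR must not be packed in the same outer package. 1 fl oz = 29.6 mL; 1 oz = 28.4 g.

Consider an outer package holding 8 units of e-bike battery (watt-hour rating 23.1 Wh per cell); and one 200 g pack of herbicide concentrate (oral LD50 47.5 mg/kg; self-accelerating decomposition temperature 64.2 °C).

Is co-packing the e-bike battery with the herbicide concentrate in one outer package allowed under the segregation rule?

With watt-hour rating 23.1 Wh per cell (> 20 Wh per cell), the e-bike battery falls in Category LB.
Oral LD50 47.5 mg/kg meets the Category TX criterion (Toxic), so the herbicide concentrate is Category TX.
No segregation rule bars Category LB with Category TX.

Yes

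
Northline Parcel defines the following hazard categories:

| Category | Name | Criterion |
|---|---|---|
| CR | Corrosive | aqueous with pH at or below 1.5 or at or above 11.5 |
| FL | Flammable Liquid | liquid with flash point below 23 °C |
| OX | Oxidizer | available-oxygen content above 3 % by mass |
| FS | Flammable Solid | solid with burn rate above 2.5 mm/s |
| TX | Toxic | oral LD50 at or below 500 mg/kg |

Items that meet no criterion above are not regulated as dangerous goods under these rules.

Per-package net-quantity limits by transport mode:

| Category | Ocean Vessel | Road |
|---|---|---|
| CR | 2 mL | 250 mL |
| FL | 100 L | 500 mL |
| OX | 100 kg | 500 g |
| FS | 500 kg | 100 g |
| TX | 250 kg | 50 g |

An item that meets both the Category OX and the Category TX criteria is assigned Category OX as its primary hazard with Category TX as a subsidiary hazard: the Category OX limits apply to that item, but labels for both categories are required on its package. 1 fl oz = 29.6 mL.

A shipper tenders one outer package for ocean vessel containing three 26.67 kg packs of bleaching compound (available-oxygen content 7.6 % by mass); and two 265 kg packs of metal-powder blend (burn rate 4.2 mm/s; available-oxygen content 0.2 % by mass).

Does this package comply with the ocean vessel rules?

Available-oxygen content 7.6 % by mass meets the Category OX criterion (Oxidizer), so the bleaching compound is Category OX.
Burn rate 4.2 mm/s meets the Category FS criterion (Flammable Solid), so the metal-powder blend is Category FS.
Category FS quantity: two 265 kg packs = 530 kg.
530 kg > 500 kg (ocean vessel limit, Category FS) — over the limit.
Category OX quantity: three 26.67 kg packs = 80.01 kg.
That is within the Category OX ocean vessel limit of 100 kg.

No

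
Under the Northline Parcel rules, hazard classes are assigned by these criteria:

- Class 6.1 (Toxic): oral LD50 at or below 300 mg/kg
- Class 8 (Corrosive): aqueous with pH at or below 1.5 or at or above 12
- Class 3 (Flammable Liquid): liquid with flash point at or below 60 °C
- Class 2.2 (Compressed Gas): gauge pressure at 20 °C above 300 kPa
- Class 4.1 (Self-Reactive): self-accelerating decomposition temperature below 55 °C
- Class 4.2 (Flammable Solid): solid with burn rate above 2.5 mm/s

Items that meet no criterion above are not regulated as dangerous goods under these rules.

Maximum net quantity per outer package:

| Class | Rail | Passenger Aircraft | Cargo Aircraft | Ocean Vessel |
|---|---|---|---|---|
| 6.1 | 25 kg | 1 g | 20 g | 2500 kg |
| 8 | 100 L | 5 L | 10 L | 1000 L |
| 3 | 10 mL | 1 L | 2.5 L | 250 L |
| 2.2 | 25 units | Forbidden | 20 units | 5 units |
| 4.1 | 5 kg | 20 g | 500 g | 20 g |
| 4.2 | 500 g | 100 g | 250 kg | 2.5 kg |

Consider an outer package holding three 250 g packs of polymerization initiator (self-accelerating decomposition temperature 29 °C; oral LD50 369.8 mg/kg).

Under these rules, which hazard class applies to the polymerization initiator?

Polymerization initiator: self-accelerating decomposition temperature 29 °C < 55 °C → Class 4.1 (Self-Reactive).

Class 4.1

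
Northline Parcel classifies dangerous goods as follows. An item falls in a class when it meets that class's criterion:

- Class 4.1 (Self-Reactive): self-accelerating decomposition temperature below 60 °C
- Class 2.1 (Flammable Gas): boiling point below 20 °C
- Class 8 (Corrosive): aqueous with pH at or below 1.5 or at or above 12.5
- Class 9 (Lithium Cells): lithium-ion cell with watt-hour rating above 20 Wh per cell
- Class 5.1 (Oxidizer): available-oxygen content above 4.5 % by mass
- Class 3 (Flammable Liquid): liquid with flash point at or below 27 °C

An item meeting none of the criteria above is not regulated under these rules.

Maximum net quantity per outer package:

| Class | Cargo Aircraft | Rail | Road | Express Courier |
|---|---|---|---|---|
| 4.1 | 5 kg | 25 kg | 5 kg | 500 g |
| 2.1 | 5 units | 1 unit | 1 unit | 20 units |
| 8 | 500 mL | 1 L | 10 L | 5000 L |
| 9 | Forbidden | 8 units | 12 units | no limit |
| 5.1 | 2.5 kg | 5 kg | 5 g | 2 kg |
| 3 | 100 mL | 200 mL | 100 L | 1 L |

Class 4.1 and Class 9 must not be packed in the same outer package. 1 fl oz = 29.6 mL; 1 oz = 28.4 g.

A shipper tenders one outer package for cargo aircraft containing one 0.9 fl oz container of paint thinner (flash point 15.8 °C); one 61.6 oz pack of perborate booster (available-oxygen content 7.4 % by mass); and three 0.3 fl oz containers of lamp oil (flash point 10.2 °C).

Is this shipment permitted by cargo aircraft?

Paint thinner: flash point 15.8 °C ≤ 27 °C → Class 3 (Flammable Liquid).
The perborate booster has available-oxygen content 7.4 % by mass, which is > 4.5 % by mass, so it is Class 5.1 (Oxidizer).
The lamp oil has flash point 10.2 °C, which is ≤ 27 °C, so it is Class 3 (Flammable Liquid).
Total Class 3: (one 0.9 fl oz container = 26.64 mL) + (three 0.3 fl oz containers = 26.64 mL) = 53.28 mL.
That is within the Class 3 cargo aircraft limit of 100 mL.
Class 5.1 quantity: one 61.6 oz pack = 1749.44 g.
1749.44 g is within the cargo aircraft limit of 2.5 kg for Class 5.1.
The segregation rule (Class 4.1 with Class 9) does not apply to Class 3 with Class 5.1.
Every hazard class is within its cargo aircraft limit and no segregation rule is violated.

Yes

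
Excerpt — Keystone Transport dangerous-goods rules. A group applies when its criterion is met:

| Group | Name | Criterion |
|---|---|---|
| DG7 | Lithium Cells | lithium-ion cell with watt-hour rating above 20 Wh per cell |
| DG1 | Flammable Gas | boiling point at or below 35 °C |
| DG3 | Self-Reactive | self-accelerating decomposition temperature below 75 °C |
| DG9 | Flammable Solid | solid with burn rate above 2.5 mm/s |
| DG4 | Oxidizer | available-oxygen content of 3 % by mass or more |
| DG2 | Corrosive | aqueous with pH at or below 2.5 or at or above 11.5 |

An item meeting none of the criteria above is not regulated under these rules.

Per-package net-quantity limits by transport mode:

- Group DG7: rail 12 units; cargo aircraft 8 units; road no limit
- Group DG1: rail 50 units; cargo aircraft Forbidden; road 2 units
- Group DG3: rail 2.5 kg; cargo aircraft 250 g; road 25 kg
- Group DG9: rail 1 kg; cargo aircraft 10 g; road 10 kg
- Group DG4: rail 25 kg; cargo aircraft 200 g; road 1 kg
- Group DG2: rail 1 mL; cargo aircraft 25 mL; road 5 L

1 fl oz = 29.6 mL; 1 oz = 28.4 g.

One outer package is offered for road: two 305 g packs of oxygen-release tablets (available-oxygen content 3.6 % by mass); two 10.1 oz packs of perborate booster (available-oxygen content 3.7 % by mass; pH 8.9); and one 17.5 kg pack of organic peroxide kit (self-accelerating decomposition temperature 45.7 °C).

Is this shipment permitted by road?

Oxygen-release tablets: available-oxygen content 3.6 % by mass ≥ 3 % by mass → Group DG4 (Oxidizer).
Perborate booster: available-oxygen content 3.7 % by mass ≥ 3 % by mass → Group DG4 (Oxidizer).
The organic peroxide kit has self-accelerating decomposition temperature 45.7 °C, which is < 75 °C, so it is Group DG3 (Self-Reactive).
Group DG4 net quantity: (two 305 g packs = 610 g) + (two 10.1 oz packs = 573.68 g) = 1183.68 g.
1183.68 g exceeds the road limit of 1 kg for Group DG4.
Group DG3 quantity: 17.5 kg.
17.5 kg is within the road limit of 25 kg for Group DG3.

No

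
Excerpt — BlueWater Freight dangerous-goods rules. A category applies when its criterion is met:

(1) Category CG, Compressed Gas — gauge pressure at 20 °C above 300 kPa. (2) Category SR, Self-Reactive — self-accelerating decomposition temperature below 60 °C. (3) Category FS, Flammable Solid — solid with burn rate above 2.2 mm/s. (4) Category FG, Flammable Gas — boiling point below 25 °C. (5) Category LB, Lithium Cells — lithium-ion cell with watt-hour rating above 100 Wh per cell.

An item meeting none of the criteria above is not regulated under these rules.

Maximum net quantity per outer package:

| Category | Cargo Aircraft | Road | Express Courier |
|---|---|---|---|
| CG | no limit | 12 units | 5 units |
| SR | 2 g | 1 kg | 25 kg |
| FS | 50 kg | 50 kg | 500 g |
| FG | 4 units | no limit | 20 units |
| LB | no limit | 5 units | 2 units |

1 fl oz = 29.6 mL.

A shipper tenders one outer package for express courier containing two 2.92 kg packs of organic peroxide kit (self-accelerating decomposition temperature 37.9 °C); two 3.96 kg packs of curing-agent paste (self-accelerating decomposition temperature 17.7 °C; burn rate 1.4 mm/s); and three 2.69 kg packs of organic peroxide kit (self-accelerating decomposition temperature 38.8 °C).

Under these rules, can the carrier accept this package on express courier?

Self-accelerating decomposition temperature 37.9 °C meets the Category SR criterion (Self-Reactive), so the organic peroxide kit is Category SR.
The curing-agent paste has self-accelerating decomposition temperature 17.7 °C, which is < 60 °C, so it is Category SR (Self-Reactive).
The organic peroxide kit has self-accelerating decomposition temperature 38.8 °C, which is < 60 °C, so it is Category SR (Self-Reactive).
Category SR net quantity: (two 2.92 kg packs = 5.84 kg) + (two 3.96 kg packs = 7.92 kg) + (three 2.69 kg packs = 8.07 kg) = 21.83 kg.
21.83 kg ≤ 25 kg (express courier limit, Category SR) — within limit.

Yes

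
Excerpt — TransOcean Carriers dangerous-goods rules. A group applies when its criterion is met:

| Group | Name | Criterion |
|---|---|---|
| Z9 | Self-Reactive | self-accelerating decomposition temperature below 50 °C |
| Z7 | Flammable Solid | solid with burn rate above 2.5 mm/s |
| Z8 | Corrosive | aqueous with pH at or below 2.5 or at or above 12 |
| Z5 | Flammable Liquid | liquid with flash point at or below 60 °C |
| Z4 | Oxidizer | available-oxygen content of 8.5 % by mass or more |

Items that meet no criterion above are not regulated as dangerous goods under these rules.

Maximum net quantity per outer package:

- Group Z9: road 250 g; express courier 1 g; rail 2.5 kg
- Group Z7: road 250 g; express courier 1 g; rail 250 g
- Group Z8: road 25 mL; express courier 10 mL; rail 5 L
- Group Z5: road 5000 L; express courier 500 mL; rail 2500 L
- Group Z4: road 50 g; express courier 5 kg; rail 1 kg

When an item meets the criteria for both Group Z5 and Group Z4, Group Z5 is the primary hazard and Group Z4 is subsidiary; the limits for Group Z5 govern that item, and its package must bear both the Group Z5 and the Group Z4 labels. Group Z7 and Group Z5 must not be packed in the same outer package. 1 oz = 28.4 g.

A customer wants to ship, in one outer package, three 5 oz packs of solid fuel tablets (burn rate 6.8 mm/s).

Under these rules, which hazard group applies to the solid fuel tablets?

Group Z7

Burn rate 6.8 mm/s meets the Group Z7 criterion (Flammable Solid), so the solid fuel tablets are Group Z7.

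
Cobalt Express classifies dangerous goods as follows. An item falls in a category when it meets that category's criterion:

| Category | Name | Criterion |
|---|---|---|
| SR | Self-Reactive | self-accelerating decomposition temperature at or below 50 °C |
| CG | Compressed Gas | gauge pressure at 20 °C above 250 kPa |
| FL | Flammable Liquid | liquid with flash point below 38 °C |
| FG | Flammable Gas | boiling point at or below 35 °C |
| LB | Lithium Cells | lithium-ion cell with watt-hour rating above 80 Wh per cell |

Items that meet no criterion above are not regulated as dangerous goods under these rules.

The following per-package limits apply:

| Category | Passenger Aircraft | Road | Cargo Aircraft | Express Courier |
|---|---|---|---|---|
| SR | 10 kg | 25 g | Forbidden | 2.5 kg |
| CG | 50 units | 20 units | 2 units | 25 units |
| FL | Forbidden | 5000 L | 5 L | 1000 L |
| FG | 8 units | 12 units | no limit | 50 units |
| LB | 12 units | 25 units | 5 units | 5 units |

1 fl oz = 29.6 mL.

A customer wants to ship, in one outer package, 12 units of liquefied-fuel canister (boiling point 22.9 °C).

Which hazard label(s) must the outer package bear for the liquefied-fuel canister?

Category FG

Boiling point 22.9 °C meets the Category FG criterion (Flammable Gas), so the liquefied-fuel canister is Category FG.
Only the Category FG label is required.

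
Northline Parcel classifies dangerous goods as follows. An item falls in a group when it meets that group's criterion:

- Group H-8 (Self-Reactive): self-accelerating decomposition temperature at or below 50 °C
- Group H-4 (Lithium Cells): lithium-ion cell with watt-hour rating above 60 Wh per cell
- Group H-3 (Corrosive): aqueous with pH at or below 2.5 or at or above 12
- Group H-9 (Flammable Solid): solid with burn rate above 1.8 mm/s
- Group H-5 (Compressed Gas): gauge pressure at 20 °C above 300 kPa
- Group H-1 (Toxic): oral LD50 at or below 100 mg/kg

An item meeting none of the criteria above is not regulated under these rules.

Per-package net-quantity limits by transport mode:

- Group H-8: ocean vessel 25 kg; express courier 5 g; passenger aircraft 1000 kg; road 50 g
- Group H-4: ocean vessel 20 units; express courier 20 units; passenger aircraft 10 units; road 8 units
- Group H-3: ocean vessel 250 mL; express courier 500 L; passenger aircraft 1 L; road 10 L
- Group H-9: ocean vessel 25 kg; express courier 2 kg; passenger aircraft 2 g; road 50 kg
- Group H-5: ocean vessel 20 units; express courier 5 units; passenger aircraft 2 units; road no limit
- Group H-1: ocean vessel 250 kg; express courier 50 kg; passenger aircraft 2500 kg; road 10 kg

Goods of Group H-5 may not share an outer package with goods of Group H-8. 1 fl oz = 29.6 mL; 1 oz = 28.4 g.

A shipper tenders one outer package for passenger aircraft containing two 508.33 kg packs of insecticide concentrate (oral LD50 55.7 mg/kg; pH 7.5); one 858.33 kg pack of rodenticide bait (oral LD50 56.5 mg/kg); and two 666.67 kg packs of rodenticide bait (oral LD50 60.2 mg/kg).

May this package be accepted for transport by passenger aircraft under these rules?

With oral LD50 55.7 mg/kg (≤ 100 mg/kg), the insecticide concentrate falls in Group H-1.
Rodenticide bait: oral LD50 56.5 mg/kg ≤ 100 mg/kg → Group H-1 (Toxic).
The rodenticide bait has oral LD50 60.2 mg/kg, which is ≤ 100 mg/kg, so it is Group H-1 (Toxic).
Total Group H-1: (two 508.33 kg packs = 1016.66 kg) + 858.33 kg + (two 666.67 kg packs = 1333.34 kg) = 3208.33 kg.
That exceeds the Group H-1 passenger aircraft limit of 2500 kg.

No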